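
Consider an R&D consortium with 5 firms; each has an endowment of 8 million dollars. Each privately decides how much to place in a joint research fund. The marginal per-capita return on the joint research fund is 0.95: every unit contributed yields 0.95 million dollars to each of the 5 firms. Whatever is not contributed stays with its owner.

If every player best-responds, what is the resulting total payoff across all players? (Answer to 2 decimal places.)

40.00 million dollars

The private return per contributed unit is 0.95 < 1, so contributing 0 is dominant for every player. At the Nash equilibrium everyone keeps their 8, and the group total is 5 × 8 = 40.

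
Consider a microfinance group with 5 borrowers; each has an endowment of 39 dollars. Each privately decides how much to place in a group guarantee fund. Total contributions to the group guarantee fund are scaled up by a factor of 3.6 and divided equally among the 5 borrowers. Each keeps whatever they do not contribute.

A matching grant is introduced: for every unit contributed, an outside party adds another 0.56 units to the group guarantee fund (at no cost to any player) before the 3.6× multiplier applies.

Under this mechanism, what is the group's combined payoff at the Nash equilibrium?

Under the mechanism each unit contributed yields 3.6 × 1.56 / 5 = 1.1232 back to its contributor per unit of net cost, which exceeds 1, making full contribution the dominant choice for everyone.
So the Nash equilibrium is full contribution by all 5; the group earns 3.6 × 1.56 × 195 = 1095.12.

1095.12 dollars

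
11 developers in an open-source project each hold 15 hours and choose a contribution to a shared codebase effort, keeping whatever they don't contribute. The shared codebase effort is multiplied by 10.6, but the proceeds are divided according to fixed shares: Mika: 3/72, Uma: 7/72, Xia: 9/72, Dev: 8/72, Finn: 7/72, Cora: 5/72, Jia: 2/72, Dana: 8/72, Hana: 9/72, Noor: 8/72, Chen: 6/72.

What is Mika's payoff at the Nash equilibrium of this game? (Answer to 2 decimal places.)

61.38 hours

Each unit j contributes comes back to j as 10.6 × (j's share), so j prefers to contribute only if that share exceeds 1/10.6 = 0.0943; otherwise keeping the unit dominates.
Uma, Xia, Dev, Finn, Dana, Hana and Noor are above the threshold, contributing 15 each; the remaining 4 contribute 0. Total contributed: 105.
Mika keeps 15 and receives 10.6 × 105 × 3/72 = 46.38 from the shared codebase effort, for a payoff of 61.38.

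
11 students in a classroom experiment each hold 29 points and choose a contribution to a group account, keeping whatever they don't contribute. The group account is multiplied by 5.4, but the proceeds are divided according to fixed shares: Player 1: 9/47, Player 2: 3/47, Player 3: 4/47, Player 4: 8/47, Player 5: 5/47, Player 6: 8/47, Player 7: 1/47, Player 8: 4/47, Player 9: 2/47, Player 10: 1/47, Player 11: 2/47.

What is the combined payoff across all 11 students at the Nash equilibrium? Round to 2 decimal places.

446.60 points

A player with share s gets back 5.4·s per unit contributed, so full contribution is dominant for anyone with s > 1/5.4 = 0.1852 and zero contribution is dominant for anyone below.
Only Player 1 (9/47) clears that bar, contributing 29; the remaining 10 contribute 0. Total contributed: 29.
The group account pays out 5.4 × 29 = 156.60 in total (split across the unequal shares, but the aggregate is all that matters for the group sum).
The 10 free-riders keep 29 each, adding 290. Group total = 290 + 156.60 = 446.60.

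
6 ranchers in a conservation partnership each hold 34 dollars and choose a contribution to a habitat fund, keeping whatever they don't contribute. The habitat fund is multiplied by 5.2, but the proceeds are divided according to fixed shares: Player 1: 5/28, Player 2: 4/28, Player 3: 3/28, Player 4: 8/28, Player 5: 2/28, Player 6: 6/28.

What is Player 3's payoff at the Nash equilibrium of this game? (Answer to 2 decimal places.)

A player with share s gets back 5.2·s per unit contributed, so full contribution is dominant for anyone with s > 1/5.2 = 0.1923 and zero contribution is dominant for anyone below.
Player 4 and Player 6 are above the threshold, contributing 34 each; the remaining 4 contribute 0. Total contributed: 68.
Player 3 keeps 34 and receives 5.2 × 68 × 3/28 = 37.89 from the habitat fund, for a payoff of 71.89.

71.89 dollars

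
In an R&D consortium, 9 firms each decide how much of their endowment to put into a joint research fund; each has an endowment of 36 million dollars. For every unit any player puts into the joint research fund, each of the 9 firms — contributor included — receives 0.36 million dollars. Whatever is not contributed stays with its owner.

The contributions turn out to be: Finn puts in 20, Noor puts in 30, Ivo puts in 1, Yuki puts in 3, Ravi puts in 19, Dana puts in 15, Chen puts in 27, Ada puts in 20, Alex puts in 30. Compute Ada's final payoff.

Total contributed: 20 + 30 + 1 + 3 + 19 + 15 + 27 + 20 + 30 = 165.
Each receives 0.36 × 165 = 59.40 from the joint research fund.
Ada keeps 36 − 20 = 16, so Ada's payoff is 16 + 59.40 = 75.40.

75.40 million dollars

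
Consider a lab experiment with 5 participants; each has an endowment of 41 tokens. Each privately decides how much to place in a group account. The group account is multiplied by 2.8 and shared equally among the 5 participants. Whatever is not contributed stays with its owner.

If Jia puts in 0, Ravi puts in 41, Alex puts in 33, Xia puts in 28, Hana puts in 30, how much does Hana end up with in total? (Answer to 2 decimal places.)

84.92 tokens

Total contributed: 0 + 41 + 33 + 28 + 30 = 132.
Each receives 2.8 × 132 / 5 = 73.92 from the group account.
Hana keeps 41 − 30 = 11, so Hana's payoff is 11 + 73.92 = 84.92.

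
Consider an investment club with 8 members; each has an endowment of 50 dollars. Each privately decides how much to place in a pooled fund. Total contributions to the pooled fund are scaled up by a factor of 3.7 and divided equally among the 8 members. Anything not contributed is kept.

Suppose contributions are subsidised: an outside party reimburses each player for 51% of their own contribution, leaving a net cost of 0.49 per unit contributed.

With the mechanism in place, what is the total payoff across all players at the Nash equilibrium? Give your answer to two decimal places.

400.00 dollars

Even with the mechanism, each unit contributed returns only (3.7/8) / 0.49 = 0.9439 per unit of net cost, so contributing nothing is still dominant.
Everyone keeps their endowment and the group total is 8 × 50 = 400.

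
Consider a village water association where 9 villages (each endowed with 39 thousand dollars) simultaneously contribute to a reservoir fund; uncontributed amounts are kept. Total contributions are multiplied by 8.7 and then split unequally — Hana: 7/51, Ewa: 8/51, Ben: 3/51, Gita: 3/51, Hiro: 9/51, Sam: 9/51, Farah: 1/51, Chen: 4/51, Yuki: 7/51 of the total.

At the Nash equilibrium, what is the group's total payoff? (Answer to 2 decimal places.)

Each unit j contributes comes back to j as 8.7 × (j's share), so j prefers to contribute only if that share exceeds 1/8.7 = 0.1149; otherwise keeping the unit dominates.
Hana, Ewa, Hiro, Sam and Yuki clear that bar, contributing 39 each; the remaining 4 contribute 0. Total contributed: 195.
The reservoir fund pays out 8.7 × 195 = 1696.50 in total (split across the unequal shares, but the aggregate is all that matters for the group sum).
The 4 free-riders keep 39 each, adding 156. Group total = 156 + 1696.50 = 1852.50.

1852.50 thousand dollars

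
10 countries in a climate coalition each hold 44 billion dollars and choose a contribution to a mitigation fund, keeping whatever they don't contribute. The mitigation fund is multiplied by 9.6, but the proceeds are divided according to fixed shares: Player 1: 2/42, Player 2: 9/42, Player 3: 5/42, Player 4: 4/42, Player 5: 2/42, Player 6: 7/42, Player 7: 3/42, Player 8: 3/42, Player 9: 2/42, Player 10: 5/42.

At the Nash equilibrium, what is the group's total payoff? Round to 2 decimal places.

For player j, contributing a unit is worthwhile iff 9.6 × (j's share) ≥ 1, i.e. iff j's share is at least 0.1042.
Player 2, Player 3, Player 6 and Player 10 are above the threshold, contributing 44 each; the remaining 6 contribute 0. Total contributed: 176.
The mitigation fund pays out 9.6 × 176 = 1689.60 in total (split across the unequal shares, but the aggregate is all that matters for the group sum).
The 6 free-riders keep 44 each, adding 264. Group total = 264 + 1689.60 = 1953.60.

1953.60 billion dollars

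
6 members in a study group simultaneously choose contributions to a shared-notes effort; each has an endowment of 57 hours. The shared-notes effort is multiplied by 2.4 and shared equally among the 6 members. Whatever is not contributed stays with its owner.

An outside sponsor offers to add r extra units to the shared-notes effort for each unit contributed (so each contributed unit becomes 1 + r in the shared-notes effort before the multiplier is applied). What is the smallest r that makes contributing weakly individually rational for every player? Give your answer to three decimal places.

1.500

With matching at rate r, one contributed unit becomes (1 + r) in the shared-notes effort and returns 2.4 × (1 + r) / 6 to the contributor.
Setting this equal to 1: 1 + r = 6/2.4 = 2.5000.
So the minimum matching rate is r = 2.5000 − 1 = 1.500.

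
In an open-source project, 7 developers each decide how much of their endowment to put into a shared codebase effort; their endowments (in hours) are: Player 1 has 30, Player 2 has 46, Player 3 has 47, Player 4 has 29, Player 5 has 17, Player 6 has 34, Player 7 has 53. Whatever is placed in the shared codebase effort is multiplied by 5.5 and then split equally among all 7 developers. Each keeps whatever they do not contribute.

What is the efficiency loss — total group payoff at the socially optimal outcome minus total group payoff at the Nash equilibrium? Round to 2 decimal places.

The private return per contributed unit is 5.5/7 = 0.7857 < 1 for every player regardless of endowment, so the Nash equilibrium is zero contribution and the group total is Σ E_j = 30 + 46 + 47 + 29 + 17 + 34 + 53 = 256.
Each contributed unit returns 5.500 to the group, so the social optimum is full contribution by everyone: group total = 5.500 × 256 = 1408.00.
Efficiency loss = (5.500 − 1) × 256 = 1152.00.

1152.00 hours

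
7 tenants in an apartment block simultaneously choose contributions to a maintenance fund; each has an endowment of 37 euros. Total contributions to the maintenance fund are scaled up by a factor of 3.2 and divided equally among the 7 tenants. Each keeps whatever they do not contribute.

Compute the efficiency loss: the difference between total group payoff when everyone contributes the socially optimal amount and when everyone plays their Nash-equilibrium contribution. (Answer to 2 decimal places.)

569.80 euros

Each contributed unit returns 3.2/7 = 0.4571 to its contributor — below 1 — so contributing 0 is dominant for every player. At the Nash equilibrium everyone keeps their 37, and the group total is 7 × 37 = 259.
Each contributed unit returns 3.200 to the group as a whole (0.4571 to each of 7 players), which exceeds 1, so the social optimum is full contribution: group total = 3.200 × 259 = 828.80.
Efficiency loss = 828.80 − 259 = 569.80.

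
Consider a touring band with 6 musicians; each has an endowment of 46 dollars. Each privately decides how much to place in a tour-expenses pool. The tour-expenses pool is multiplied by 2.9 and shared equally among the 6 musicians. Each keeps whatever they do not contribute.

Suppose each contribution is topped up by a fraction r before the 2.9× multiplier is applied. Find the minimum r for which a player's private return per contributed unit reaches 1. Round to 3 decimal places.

With matching at rate r, one contributed unit becomes (1 + r) in the tour-expenses pool and returns 2.9 × (1 + r) / 6 to the contributor.
Setting this equal to 1: 1 + r = 6/2.9 = 2.0690.
So the minimum matching rate is r = 2.0690 − 1 = 1.069.

1.069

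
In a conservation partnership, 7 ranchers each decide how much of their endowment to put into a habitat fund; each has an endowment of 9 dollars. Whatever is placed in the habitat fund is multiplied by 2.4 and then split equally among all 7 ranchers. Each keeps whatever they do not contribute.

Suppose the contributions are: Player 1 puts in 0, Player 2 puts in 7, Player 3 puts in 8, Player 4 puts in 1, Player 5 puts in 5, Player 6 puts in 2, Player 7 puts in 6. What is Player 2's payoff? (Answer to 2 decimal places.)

11.94 dollars

Total contributed: 0 + 7 + 8 + 1 + 5 + 2 + 6 = 29.
Each receives 2.4 × 29 / 7 = 9.94 from the habitat fund.
Player 2 keeps 9 − 7 = 2, so Player 2's payoff is 2 + 9.94 = 11.94.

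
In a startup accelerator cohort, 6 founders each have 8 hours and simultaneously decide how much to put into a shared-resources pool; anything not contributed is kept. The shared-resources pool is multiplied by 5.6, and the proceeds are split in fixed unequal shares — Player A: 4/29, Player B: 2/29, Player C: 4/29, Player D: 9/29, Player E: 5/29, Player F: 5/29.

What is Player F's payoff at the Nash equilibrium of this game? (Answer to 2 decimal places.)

15.72 hours

Player j's private return per contributed unit is 5.6 × (j's share). Contributing is weakly dominant for j when that share is at least 1/5.6 = 0.1786, and contributing 0 is dominant otherwise.
Only Player D (9/29) clears that bar, contributing 8; the remaining 5 contribute 0. Total contributed: 8.
Player F keeps 8 and receives 5.6 × 8 × 5/29 = 7.72 from the shared-resources pool, for a payoff of 15.72.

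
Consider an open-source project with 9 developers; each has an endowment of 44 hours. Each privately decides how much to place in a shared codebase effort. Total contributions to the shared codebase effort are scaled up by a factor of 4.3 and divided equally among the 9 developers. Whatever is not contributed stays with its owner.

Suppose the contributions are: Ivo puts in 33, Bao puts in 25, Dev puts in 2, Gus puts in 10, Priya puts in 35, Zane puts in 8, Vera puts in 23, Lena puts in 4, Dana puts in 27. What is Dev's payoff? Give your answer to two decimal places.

Total contributed: 33 + 25 + 2 + 10 + 35 + 8 + 23 + 4 + 27 = 167.
Each receives 4.3 × 167 / 9 = 79.79 from the shared codebase effort.
Dev keeps 44 − 2 = 42, so Dev's payoff is 42 + 79.79 = 121.79.

121.79 hours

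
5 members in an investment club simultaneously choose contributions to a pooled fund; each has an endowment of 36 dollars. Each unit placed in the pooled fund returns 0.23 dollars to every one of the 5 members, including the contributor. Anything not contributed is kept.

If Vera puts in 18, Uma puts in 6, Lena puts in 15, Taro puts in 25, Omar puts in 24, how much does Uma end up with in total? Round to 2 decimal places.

50.24 dollars

Total contributed: 18 + 6 + 15 + 25 + 24 = 88.
Each receives 0.23 × 88 = 20.24 from the pooled fund.
Uma keeps 36 − 6 = 30, so Uma's payoff is 30 + 20.24 = 50.24.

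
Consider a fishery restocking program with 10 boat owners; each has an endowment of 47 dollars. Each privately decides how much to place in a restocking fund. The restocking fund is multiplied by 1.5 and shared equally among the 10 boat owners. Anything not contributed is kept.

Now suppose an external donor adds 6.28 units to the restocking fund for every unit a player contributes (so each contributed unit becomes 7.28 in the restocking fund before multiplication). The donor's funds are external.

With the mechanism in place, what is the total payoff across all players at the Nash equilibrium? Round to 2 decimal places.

5132.40 dollars

With the mechanism, a contributed unit returns 1.5 × 7.28 / 10 = 1.0920 per unit of net cost to the contributor — now above 1 — so contributing fully is weakly dominant for every player.
So the Nash equilibrium is full contribution by all 10; the group earns 1.5 × 7.28 × 470 = 5132.40.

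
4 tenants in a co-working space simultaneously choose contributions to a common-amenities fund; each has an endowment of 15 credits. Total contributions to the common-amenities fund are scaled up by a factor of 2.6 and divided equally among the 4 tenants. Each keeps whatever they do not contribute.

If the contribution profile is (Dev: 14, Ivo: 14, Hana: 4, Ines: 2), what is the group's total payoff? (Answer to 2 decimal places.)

Total contributed: 14 + 14 + 4 + 2 = 34; total kept: 4 × 15 − 34 = 26.
The common-amenities fund pays out 2.6 × 34 = 88.40 in aggregate.
Group total = 26 + 88.40 = 114.40.

114.40 credits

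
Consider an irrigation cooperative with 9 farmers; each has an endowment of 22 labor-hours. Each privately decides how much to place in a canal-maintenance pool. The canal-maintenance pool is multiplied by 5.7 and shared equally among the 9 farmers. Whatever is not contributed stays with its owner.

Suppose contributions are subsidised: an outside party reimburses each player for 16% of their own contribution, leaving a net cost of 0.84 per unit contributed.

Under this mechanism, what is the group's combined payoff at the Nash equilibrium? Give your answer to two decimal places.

198.00 labor-hours

The effective private return is (5.7/9) / 0.84 = 0.7540, which is still under 1, so the mechanism doesn't change anyone's dominant strategy: zero contribution.
Everyone keeps their endowment and the group total is 9 × 22 = 198.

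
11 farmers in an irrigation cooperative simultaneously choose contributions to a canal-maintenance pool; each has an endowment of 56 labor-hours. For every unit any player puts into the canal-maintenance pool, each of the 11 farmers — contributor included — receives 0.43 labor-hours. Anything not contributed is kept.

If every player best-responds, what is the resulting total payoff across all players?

The private return per contributed unit is 0.43 < 1, so contributing 0 is dominant for every player. At the Nash equilibrium everyone keeps their 56, and the group total is 11 × 56 = 616.

616.00 labor-hours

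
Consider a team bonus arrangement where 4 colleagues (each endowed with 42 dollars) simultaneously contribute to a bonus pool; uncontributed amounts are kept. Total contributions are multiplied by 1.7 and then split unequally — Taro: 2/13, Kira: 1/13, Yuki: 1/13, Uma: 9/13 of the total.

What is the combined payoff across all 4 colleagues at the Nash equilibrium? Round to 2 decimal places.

197.40 dollars

Each unit j contributes comes back to j as 1.7 × (j's share), so j prefers to contribute only if that share exceeds 1/1.7 = 0.5882; otherwise keeping the unit dominates.
Only Uma (9/13) clears that bar, contributing 42; the remaining 3 contribute 0. Total contributed: 42.
The bonus pool pays out 1.7 × 42 = 71.40 in total (split across the unequal shares, but the aggregate is all that matters for the group sum).
The 3 free-riders keep 42 each, adding 126. Group total = 126 + 71.40 = 197.40.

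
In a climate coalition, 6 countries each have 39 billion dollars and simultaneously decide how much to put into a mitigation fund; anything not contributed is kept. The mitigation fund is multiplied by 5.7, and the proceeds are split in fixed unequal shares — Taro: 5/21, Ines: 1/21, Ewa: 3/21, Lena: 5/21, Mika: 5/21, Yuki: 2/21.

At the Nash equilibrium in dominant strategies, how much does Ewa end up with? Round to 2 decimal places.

134.27 billion dollars

Each unit j contributes comes back to j as 5.7 × (j's share), so j prefers to contribute only if that share exceeds 1/5.7 = 0.1754; otherwise keeping the unit dominates.
Taro, Lena and Mika clear that bar, contributing 39 each; the remaining 3 contribute 0. Total contributed: 117.
Ewa keeps 39 and receives 5.7 × 117 × 3/21 = 95.27 from the mitigation fund, for a payoff of 134.27.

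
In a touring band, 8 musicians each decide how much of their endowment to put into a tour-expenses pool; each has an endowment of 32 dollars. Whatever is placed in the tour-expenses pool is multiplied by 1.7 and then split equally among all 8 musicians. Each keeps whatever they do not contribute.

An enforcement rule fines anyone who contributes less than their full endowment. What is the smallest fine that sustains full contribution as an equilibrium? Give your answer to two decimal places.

25.20 dollars

Given the others contribute fully, the best deviation is to contribute 0 (any partial contribution still incurs the fine and gives up units whose private return 0.2125 is below 1).
Deviating from 32 to 0 saves 32 dollars but forfeits the deviator's share of the drop in the tour-expenses pool: 1.7/8 × 32 = 6.80.
So the deviation gain is 32 − 6.80 = 25.20, and the fine must be at least 25.20 dollars to wipe it out.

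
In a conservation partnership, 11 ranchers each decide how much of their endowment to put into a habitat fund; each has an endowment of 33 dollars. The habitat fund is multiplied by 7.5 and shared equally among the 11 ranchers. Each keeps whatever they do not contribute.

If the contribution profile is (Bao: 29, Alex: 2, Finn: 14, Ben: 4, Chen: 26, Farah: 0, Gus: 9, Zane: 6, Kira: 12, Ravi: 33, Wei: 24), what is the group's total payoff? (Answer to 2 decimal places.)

1396.50 dollars

Total contributed: 29 + 2 + 14 + 4 + 26 + 0 + 9 + 6 + 12 + 33 + 24 = 159; total kept: 11 × 33 − 159 = 204.
The habitat fund pays out 7.5 × 159 = 1192.50 in aggregate.
Group total = 204 + 1192.50 = 1396.50.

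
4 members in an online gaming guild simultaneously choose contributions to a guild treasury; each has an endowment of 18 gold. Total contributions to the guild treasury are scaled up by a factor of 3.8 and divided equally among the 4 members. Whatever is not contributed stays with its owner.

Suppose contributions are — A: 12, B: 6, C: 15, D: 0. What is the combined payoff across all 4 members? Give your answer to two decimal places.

Total contributed: 12 + 6 + 15 + 0 = 33; total kept: 4 × 18 − 33 = 39.
The guild treasury pays out 3.8 × 33 = 125.40 in aggregate.
Group total = 39 + 125.40 = 164.40.

164.40 gold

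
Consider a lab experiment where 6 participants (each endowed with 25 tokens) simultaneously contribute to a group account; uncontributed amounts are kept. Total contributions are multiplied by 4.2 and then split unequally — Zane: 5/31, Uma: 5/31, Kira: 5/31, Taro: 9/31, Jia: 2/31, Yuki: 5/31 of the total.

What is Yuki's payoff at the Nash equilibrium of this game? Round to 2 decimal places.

41.94 tokens

Each unit j contributes comes back to j as 4.2 × (j's share), so j prefers to contribute only if that share exceeds 1/4.2 = 0.2381; otherwise keeping the unit dominates.
Only Taro (9/31) clears that bar, contributing 25; the remaining 5 contribute 0. Total contributed: 25.
Yuki keeps 25 and receives 4.2 × 25 × 5/31 = 16.94 from the group account, for a payoff of 41.94.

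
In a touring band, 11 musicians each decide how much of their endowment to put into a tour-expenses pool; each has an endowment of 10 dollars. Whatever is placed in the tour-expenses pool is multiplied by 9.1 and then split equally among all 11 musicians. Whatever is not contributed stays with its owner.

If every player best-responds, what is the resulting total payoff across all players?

Each contributed unit returns 9.1/11 = 0.8273 to its contributor — below 1 — so contributing 0 is dominant for every player. At the Nash equilibrium everyone keeps their 10, and the group total is 11 × 10 = 110.

110.00 dollars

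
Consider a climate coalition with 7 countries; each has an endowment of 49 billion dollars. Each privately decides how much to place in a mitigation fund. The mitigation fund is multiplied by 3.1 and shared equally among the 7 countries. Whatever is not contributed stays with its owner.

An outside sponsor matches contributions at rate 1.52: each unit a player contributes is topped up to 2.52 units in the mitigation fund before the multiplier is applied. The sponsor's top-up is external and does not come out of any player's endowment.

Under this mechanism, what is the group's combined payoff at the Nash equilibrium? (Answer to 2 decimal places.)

2679.52 billion dollars

The effective private return per unit is now 3.1 × 2.52 / 7 = 1.1160 > 1, so every player's dominant strategy flips to full contribution.
At the Nash equilibrium everyone contributes 49. Group total payoff = 3.1 × 2.52 × 343 = 2679.52.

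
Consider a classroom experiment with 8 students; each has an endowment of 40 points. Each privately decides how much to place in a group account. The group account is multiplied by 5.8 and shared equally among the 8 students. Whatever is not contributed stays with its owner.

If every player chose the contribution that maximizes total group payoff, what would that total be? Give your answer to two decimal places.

Each contributed unit returns 5.800 to the group as a whole (0.7250 to each of 8 players), which exceeds 1, so the social optimum is full contribution: group total = 5.800 × 320 = 1856.00.

1856.00 points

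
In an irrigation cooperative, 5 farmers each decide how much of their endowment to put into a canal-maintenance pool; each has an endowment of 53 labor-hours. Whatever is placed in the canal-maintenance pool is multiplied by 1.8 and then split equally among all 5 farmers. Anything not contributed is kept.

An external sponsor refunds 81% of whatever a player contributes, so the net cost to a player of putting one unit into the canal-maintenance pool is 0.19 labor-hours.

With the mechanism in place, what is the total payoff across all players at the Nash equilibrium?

Under the mechanism each unit contributed yields (1.8/5) / 0.19 = 1.8947 back to its contributor per unit of net cost, which exceeds 1, making full contribution the dominant choice for everyone.
So the Nash equilibrium is full contribution by all 5; the group earns 5 × (53 × 0.81 + 1.8 × 53) = 691.65.

691.65 labor-hours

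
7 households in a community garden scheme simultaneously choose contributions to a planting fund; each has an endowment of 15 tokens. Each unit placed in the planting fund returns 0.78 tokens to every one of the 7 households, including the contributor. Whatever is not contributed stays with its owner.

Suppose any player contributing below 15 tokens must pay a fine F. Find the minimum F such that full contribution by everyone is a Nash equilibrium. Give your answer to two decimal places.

Given the others contribute fully, the best deviation is to contribute 0 (any partial contribution still incurs the fine and gives up units whose private return 0.78 is below 1).
Deviating from 15 to 0 saves 15 tokens but forfeits the deviator's share of the drop in the planting fund: 0.78 × 15 = 11.70.
So the deviation gain is 15 − 11.70 = 3.30, and the fine must be at least 3.30 tokens to wipe it out.

3.30 tokens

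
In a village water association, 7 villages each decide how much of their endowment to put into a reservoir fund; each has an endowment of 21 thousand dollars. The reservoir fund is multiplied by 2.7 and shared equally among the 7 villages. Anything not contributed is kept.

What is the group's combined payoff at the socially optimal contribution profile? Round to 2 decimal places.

Each contributed unit returns 2.700 to the group as a whole (0.3857 to each of 7 players), which exceeds 1, so the social optimum is full contribution: group total = 2.700 × 147 = 396.90.

396.90 thousand dollars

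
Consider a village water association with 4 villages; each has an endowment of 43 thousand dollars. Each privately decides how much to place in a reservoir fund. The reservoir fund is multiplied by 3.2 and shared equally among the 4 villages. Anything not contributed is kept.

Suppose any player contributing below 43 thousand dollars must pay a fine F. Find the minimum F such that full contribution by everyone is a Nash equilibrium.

8.60 thousand dollars

Given the others contribute fully, the best deviation is to contribute 0 (any partial contribution still incurs the fine and gives up units whose private return 0.8000 is below 1).
Deviating from 43 to 0 saves 43 thousand dollars but forfeits the deviator's share of the drop in the reservoir fund: 3.2/4 × 43 = 34.40.
So the deviation gain is 43 − 34.40 = 8.60, and the fine must be at least 8.60 thousand dollars to wipe it out.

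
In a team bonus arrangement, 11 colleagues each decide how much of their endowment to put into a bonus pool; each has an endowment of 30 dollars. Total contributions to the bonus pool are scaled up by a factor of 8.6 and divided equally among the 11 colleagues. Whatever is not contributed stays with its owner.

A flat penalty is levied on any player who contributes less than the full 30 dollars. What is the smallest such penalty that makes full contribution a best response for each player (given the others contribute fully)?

6.55 dollars

Given the others contribute fully, the best deviation is to contribute 0 (any partial contribution still incurs the fine and gives up units whose private return 0.7818 is below 1).
Deviating from 30 to 0 saves 30 dollars but forfeits the deviator's share of the drop in the bonus pool: 8.6/11 × 30 = 23.45.
So the deviation gain is 30 − 23.45 = 6.55, and the fine must be at least 6.55 dollars to wipe it out.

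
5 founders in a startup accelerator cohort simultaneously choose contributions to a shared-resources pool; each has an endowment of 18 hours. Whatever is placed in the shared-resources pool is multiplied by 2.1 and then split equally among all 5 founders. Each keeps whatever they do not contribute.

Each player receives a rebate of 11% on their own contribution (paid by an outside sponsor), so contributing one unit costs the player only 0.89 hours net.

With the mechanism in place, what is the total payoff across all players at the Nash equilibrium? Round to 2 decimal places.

Even with the mechanism, each unit contributed returns only (2.1/5) / 0.89 = 0.4719 per unit of net cost, so contributing nothing is still dominant.
Everyone keeps their endowment and the group total is 5 × 18 = 90.

90.00 hours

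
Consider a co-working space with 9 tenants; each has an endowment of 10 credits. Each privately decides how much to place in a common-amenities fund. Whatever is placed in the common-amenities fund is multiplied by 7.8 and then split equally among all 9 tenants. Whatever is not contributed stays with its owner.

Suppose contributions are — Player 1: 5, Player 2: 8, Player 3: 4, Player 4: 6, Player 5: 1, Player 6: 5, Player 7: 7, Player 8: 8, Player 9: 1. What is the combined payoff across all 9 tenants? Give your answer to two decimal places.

Total contributed: 5 + 8 + 4 + 6 + 1 + 5 + 7 + 8 + 1 = 45; total kept: 9 × 10 − 45 = 45.
The common-amenities fund pays out 7.8 × 45 = 351.00 in aggregate.
Group total = 45 + 351.00 = 396.00.

396.00 credits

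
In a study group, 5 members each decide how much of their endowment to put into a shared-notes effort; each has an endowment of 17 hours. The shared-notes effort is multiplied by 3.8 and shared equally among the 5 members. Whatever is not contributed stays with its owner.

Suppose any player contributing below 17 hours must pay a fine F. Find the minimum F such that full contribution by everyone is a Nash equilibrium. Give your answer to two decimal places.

Given the others contribute fully, the best deviation is to contribute 0 (any partial contribution still incurs the fine and gives up units whose private return 0.7600 is below 1).
Deviating from 17 to 0 saves 17 hours but forfeits the deviator's share of the drop in the shared-notes effort: 3.8/5 × 17 = 12.92.
So the deviation gain is 17 − 12.92 = 4.08, and the fine must be at least 4.08 hours to wipe it out.

4.08 hours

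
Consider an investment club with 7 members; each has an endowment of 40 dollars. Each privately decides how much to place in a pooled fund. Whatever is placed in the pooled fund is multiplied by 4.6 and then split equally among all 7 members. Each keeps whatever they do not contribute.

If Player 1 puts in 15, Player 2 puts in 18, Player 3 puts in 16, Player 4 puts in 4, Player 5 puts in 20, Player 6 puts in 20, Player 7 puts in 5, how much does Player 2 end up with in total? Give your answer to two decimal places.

Total contributed: 15 + 18 + 16 + 4 + 20 + 20 + 5 = 98.
Each receives 4.6 × 98 / 7 = 64.40 from the pooled fund.
Player 2 keeps 40 − 18 = 22, so Player 2's payoff is 22 + 64.40 = 86.40.

86.40 dollars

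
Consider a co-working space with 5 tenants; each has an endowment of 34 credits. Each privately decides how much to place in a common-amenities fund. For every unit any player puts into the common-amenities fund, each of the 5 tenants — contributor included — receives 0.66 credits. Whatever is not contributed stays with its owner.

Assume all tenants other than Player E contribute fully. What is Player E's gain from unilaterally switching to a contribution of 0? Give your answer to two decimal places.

11.56 credits

Switching from a contribution of 34 to 0 lets Player E keep an extra 34 credits, but lowers the common-amenities fund by 34, which costs Player E their own share of that drop: 0.66 × 34 = 22.44.
Net gain = 34 − 22.44 = 11.56. The private return per contributed unit (0.66) is below 1, so free-riding is indeed the best response regardless of what the others do.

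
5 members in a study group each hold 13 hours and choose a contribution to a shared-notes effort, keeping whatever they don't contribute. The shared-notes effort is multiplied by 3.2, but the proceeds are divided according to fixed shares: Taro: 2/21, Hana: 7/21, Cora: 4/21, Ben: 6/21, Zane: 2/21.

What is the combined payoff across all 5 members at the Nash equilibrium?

Player j's private return per contributed unit is 3.2 × (j's share). Contributing is weakly dominant for j when that share is at least 1/3.2 = 0.3125, and contributing 0 is dominant otherwise.
Only Hana (7/21) clears that bar, contributing 13; the remaining 4 contribute 0. Total contributed: 13.
The shared-notes effort pays out 3.2 × 13 = 41.60 in total (split across the unequal shares, but the aggregate is all that matters for the group sum).
The 4 free-riders keep 13 each, adding 52. Group total = 52 + 41.60 = 93.60.

93.60 hours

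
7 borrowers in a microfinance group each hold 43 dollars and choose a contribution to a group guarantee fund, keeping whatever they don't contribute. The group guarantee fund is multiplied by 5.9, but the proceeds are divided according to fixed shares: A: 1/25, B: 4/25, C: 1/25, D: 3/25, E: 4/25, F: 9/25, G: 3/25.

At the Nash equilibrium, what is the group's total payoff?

Player j's private return per contributed unit is 5.9 × (j's share). Contributing is weakly dominant for j when that share is at least 1/5.9 = 0.1695, and contributing 0 is dominant otherwise.
F alone (share 9/25) is above the threshold, contributing 43; the remaining 6 contribute 0. Total contributed: 43.
The group guarantee fund pays out 5.9 × 43 = 253.70 in total (split across the unequal shares, but the aggregate is all that matters for the group sum).
The 6 free-riders keep 43 each, adding 258. Group total = 258 + 253.70 = 511.70.

511.70 dollars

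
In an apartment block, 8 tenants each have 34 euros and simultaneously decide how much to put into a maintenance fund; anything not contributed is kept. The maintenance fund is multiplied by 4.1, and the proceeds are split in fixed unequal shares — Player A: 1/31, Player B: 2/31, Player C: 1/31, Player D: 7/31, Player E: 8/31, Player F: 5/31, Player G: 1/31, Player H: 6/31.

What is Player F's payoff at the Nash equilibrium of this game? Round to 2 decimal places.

56.48 euros

Player j's private return per contributed unit is 4.1 × (j's share). Contributing is weakly dominant for j when that share is at least 1/4.1 = 0.2439, and contributing 0 is dominant otherwise.
The only share above 0.2439 is Player E's 8/31, contributing 34; the remaining 7 contribute 0. Total contributed: 34.
Player F keeps 34 and receives 4.1 × 34 × 5/31 = 22.48 from the maintenance fund, for a payoff of 56.48.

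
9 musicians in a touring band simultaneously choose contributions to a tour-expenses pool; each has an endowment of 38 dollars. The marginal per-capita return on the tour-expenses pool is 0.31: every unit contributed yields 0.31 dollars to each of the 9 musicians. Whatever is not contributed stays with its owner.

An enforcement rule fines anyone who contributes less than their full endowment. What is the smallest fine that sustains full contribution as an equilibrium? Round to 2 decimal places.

26.22 dollars

Given the others contribute fully, the best deviation is to contribute 0 (any partial contribution still incurs the fine and gives up units whose private return 0.31 is below 1).
Deviating from 38 to 0 saves 38 dollars but forfeits the deviator's share of the drop in the tour-expenses pool: 0.31 × 38 = 11.78.
So the deviation gain is 38 − 11.78 = 26.22, and the fine must be at least 26.22 dollars to wipe it out.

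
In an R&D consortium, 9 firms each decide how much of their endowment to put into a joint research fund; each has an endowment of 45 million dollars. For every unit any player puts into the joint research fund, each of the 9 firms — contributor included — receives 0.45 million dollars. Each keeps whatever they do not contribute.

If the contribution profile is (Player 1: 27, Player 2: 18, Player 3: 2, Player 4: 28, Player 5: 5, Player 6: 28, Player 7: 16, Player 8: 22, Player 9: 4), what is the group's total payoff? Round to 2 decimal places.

Total contributed: 27 + 18 + 2 + 28 + 5 + 28 + 16 + 22 + 4 = 150; total kept: 9 × 45 − 150 = 255.
The joint research fund pays out 0.45 × 9 × 150 = 607.50 in aggregate.
Group total = 255 + 607.50 = 862.50.

862.50 million dollars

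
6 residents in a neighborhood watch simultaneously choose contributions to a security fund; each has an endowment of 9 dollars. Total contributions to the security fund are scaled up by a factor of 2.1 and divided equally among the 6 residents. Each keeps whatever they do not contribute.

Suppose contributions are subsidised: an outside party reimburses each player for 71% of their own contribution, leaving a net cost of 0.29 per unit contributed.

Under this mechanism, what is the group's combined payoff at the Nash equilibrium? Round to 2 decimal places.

151.74 dollars

The effective private return per unit is now (2.1/6) / 0.29 = 1.2069 > 1, so every player's dominant strategy flips to full contribution.
At the Nash equilibrium everyone contributes 9. Group total payoff = 6 × (9 × 0.71 + 2.1 × 9) = 151.74.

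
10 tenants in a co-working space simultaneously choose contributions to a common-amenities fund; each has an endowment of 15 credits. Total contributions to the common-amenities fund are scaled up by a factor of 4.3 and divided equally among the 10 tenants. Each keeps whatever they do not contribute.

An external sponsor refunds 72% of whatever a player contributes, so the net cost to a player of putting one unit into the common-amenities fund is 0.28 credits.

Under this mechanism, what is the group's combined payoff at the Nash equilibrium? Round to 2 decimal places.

The effective private return per unit is now (4.3/10) / 0.28 = 1.5357 > 1, so every player's dominant strategy flips to full contribution.
So the Nash equilibrium is full contribution by all 10; the group earns 10 × (15 × 0.72 + 4.3 × 15) = 753.00.

753.00 credits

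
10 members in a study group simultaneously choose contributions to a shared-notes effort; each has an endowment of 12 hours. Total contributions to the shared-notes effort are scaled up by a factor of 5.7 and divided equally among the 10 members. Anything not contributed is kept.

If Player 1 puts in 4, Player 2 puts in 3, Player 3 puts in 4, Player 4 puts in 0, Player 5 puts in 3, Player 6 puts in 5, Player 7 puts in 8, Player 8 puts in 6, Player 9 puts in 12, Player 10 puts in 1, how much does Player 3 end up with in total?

34.22 hours

Total contributed: 4 + 3 + 4 + 0 + 3 + 5 + 8 + 6 + 12 + 1 = 46.
Each receives 5.7 × 46 / 10 = 26.22 from the shared-notes effort.
Player 3 keeps 12 − 4 = 8, so Player 3's payoff is 8 + 26.22 = 34.22.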